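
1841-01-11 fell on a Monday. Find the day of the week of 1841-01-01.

Friday

Count forward from the earlier date (January 1, 1841) to the later (January 11, 1841):
Within January 1841: 11 − 1 = 10 days.
10 mod 7 = 3, so 3 days before Monday is Friday.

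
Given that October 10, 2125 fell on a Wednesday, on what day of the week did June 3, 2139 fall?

Wednesday

From October 10, 2125 to October 10, 2138: 13 years, of which 3 contain a Feb 29 — 10×365 + 3×366 = 4748 days.
October 2138: 31 − 10 = 21 days remain.
Then November (30), December (31), January (31), February 2139 (28), March (31), April (30), May (31): 30 + 31 + 31 + 28 + 31 + 30 + 31 = 212 days.
June 1–3, 2139: 3 days.
Residual: 236 days.
Total: 4984 days.
4984 is a multiple of 7, so June 3, 2139 falls on the same weekday: Wednesday.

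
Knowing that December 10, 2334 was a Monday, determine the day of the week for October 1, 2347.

Day-of-year of December 10, 2334: 344.
Day-of-year of October 1, 2347: 274.
2334 has 365 days, so 365 − 344 = 21 days remain in 2334.
Full years 2335–2346: 9 common + 3 leap = 9×365 + 3×366 = 4383 days.
Total: 21 + 4383 + 274 = 4678 days.
4678 mod 7 = 2, so 2 days after Monday is Wednesday.

Wednesday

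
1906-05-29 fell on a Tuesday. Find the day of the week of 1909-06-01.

Day-of-year of May 29, 1906: 149.
Day-of-year of June 1, 1909: 152.
1906 has 365 days, so 365 − 149 = 216 days remain in 1906.
Full years: 1907: 365; 1908: 366. Sum = 731.
Total: 216 + 731 + 152 = 1099 days.
1099 is a multiple of 7, so 1909-06-01 falls on the same weekday: Tuesday.

Tuesday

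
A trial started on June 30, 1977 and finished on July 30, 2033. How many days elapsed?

20484

From June 30, 1977 to June 30, 2033: 56 years, of which 14 contain a Feb 29 — 42×365 + 14×366 = 20454 days.
(2000 is a leap year (divisible by 400).)
June 2033: 30 − 30 = 0 days remain.
July 1–30, 2033: 30 days.
Residual: 30 days.
Total: 20484 days.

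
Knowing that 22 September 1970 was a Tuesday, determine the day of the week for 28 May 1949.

Saturday

Count forward from the earlier date (May 28, 1949) to the later (September 22, 1970):
From May 28, 1949 to May 28, 1970: 21 years, of which 5 contain a Feb 29 — 16×365 + 5×366 = 7670 days.
May 1970: 31 − 28 = 3 days remain.
Then June (30), July (31), August (31): 30 + 31 + 31 = 92 days.
September 1–22, 1970: 22 days.
Residual: 117 days.
Total: 7787 days.
7787 mod 7 = 3, so 3 days before Tuesday is Saturday.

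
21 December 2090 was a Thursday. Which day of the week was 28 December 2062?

Thursday

Count forward from the earlier date (December 28, 2062) to the later (December 21, 2090):
From December 28, 2062 to December 28, 2089: 27 years, of which 7 contain a Feb 29 — 20×365 + 7×366 = 9862 days.
December 2089: 31 − 28 = 3 days remain.
Then 11 full months totalling 334 days.
December 1–21, 2090: 21 days.
Residual: 358 days.
Total: 10220 days.
10220 is a multiple of 7, so 28 December 2062 falls on the same weekday: Thursday.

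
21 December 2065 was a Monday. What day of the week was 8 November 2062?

Count forward from the earlier date (November 8, 2062) to the later (December 21, 2065):
Day-of-year of November 8, 2062: 312.
Day-of-year of December 21, 2065: 355.
2062 has 365 days, so 365 − 312 = 53 days remain in 2062.
Full years: 2063: 365; 2064: 366. Sum = 731.
Total: 53 + 731 + 355 = 1139 days.
1139 mod 7 = 5, so 5 days before Monday is Wednesday.

Wednesday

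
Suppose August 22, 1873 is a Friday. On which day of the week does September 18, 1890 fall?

Thursday

From August 22, 1873 to August 22, 1890: 17 years, of which 4 contain a Feb 29 — 13×365 + 4×366 = 6209 days.
August 1890: 31 − 22 = 9 days remain.
September 1–18, 1890: 18 days.
Residual: 27 days.
Total: 6236 days.
6236 mod 7 = 6, so 6 days after Friday is Thursday.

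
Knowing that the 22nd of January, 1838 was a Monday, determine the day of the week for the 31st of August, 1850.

Saturday

From January 22, 1838 to January 22, 1850: 12 years, of which 3 contain a Feb 29 — 9×365 + 3×366 = 4383 days.
January 1850: 31 − 22 = 9 days remain.
Then February 1850 (28), March (31), April (30), May (31), June (30), July (31): 28 + 31 + 30 + 31 + 30 + 31 = 181 days.
August 1–31, 1850: 31 days.
Residual: 221 days.
Total: 4604 days.
4604 mod 7 = 5, so 5 days after Monday is Saturday.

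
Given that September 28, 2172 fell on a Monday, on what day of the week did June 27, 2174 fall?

Monday

September 28, 2172 → September 28, 2173: 365 days.
September 2173: 30 − 28 = 2 days remain.
Then October (31), November (30), December (31), January (31), February 2174 (28), March (31), April (30), May (31): 31 + 30 + 31 + 31 + 28 + 31 + 30 + 31 = 243 days.
June 1–27, 2174: 27 days.
Residual: 272 days.
Total: 637 days.
637 is a multiple of 7, so June 27, 2174 falls on the same weekday: Monday.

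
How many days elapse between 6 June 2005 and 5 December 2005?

182

June 2005: 30 − 6 = 24 days remain.
Then July (31), August (31), September (30), October (31), November (30): 31 + 31 + 30 + 31 + 30 = 153 days.
December 1–5, 2005: 5 days.
Total: 24 + 153 + 5 = 182 days.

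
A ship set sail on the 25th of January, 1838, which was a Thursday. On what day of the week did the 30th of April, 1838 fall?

Monday

January 1838: 31 − 25 = 6 days remain.
Then February 1838 (28), March (31): 28 + 31 = 59 days.
April 1–30, 1838: 30 days.
Total: 6 + 59 + 30 = 95 days.
95 mod 7 = 4, so 4 days after Thursday is Monday.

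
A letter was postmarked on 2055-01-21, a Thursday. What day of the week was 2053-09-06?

Saturday

Count forward from the earlier date (September 6, 2053) to the later (January 21, 2055):
Day-of-year of September 6, 2053: 249.
Day-of-year of January 21, 2055: 21.
2053 has 365 days, so 365 − 249 = 116 days remain in 2053.
Full years: 2054: 365. Sum = 365.
Total: 116 + 365 + 21 = 502 days.
502 mod 7 = 5, so 5 days before Thursday is Saturday.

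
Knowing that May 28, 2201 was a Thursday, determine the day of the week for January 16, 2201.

Count forward from the earlier date (January 16, 2201) to the later (May 28, 2201):
January 2201: 31 − 16 = 15 days remain.
Then February 2201 (28), March (31), April (30): 28 + 31 + 30 = 89 days.
May 1–28, 2201: 28 days.
Total: 15 + 89 + 28 = 132 days.
132 mod 7 = 6, so 6 days before Thursday is Friday.

Friday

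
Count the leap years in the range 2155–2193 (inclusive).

Years divisible by 4 in [2155, 2193]: 2156, 2160, 2164, 2168, 2172, 2176, 2180, 2184, 2188, 2192.
No century exceptions apply. Count: 10.

10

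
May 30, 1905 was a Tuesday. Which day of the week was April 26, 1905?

Wednesday

Count forward from the earlier date (April 26, 1905) to the later (May 30, 1905):
April 1905: 30 − 26 = 4 days remain.
May 1–30, 1905: 30 days.
Total: 4 + 30 = 34 days.
34 mod 7 = 6, so 6 days before Tuesday is Wednesday.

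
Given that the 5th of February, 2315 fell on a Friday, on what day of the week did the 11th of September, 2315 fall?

February 2315: 28 − 5 = 23 days remain (2315 is not a leap year, so February has 28 days).
Then March (31), April (30), May (31), June (30), July (31), August (31): 31 + 30 + 31 + 30 + 31 + 31 = 184 days.
September 1–11, 2315: 11 days.
Total: 23 + 184 + 11 = 218 days.
218 mod 7 = 1, so 1 day after Friday is Saturday.

Saturday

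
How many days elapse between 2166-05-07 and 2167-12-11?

583

Day-of-year of May 7, 2166: 127.
Day-of-year of December 11, 2167: 345.
2166 has 365 days, so 365 − 127 = 238 days remain in 2166.
Total: 238 + 345 = 583 days.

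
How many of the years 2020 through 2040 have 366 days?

Years divisible by 4 in [2020, 2040]: 2020, 2024, 2028, 2032, 2036, 2040.
No century exceptions apply. Count: 6.

6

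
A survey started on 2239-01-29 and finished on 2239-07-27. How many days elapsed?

179

January 2239: 31 − 29 = 2 days remain.
Then February 2239 (28), March (31), April (30), May (31), June (30): 28 + 31 + 30 + 31 + 30 = 150 days.
July 1–27, 2239: 27 days.
Total: 2 + 150 + 27 = 179 days.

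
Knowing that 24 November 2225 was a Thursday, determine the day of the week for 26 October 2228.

Sunday

November 24, 2225 → November 24, 2226: 365 days.
November 24, 2226 → November 24, 2227: 365 days.
November 2227: 30 − 24 = 6 days remain.
Then 10 full months totalling 305 days.
October 1–26, 2228: 26 days.
Residual: 337 days.
Total: 1067 days.
1067 mod 7 = 3, so 3 days after Thursday is Sunday.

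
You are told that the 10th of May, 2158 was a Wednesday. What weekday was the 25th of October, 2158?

Wednesday

May 2158: 31 − 10 = 21 days remain.
Then June (30), July (31), August (31), September (30): 30 + 31 + 31 + 30 = 122 days.
October 1–25, 2158: 25 days.
Total: 21 + 122 + 25 = 168 days.
168 is a multiple of 7, so the 25th of October, 2158 falls on the same weekday: Wednesday.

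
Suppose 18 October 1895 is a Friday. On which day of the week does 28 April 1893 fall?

Friday

Count forward from the earlier date (April 28, 1893) to the later (October 18, 1895):
April 28, 1893 → April 28, 1894: 365 days.
April 28, 1894 → April 28, 1895: 365 days.
April 1895: 30 − 28 = 2 days remain.
Then May (31), June (30), July (31), August (31), September (30): 31 + 30 + 31 + 31 + 30 = 153 days.
October 1–18, 1895: 18 days.
Residual: 173 days.
Total: 903 days.
903 is a multiple of 7, so 28 April 1893 falls on the same weekday: Friday.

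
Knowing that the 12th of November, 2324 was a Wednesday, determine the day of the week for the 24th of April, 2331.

Day-of-year of November 12, 2324: 317.
Day-of-year of April 24, 2331: 114.
2324 has 366 days, so 366 − 317 = 49 days remain in 2324.
Full years: 2325: 365; 2326: 365; 2327: 365; 2328: 366; 2329: 365; 2330: 365. Sum = 2191.
Total: 49 + 2191 + 114 = 2354 days.
2354 mod 7 = 2, so 2 days after Wednesday is Friday.

Friday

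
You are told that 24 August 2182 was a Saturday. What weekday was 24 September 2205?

From August 24, 2182 to August 24, 2205: 23 years, of which 5 contain a Feb 29 — 18×365 + 5×366 = 8400 days.
(2200 is not a leap year (divisible by 100 but not 400).)
August 2205: 31 − 24 = 7 days remain.
September 1–24, 2205: 24 days.
Residual: 31 days.
Total: 8431 days.
8431 mod 7 = 3, so 3 days after Saturday is Tuesday.

Tuesday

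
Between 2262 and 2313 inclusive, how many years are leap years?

12

Years divisible by 4: 2264, 2268, …, 2312 — 13 in all.
Of these, 2300 is divisible by 100 but not 400, so not leap.
Leap years: 13 − 1 = 12.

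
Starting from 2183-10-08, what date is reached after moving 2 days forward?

2183-10-10

Count 2 days after October 8, 2183:
Within October 2183: 10 − 8 = 2 days.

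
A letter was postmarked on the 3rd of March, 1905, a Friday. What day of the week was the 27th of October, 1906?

Saturday

March 3, 1905 → March 3, 1906: 365 days.
March 1906: 31 − 3 = 28 days remain.
Then April (30), May (31), June (30), July (31), August (31), September (30): 30 + 31 + 30 + 31 + 31 + 30 = 183 days.
October 1–27, 1906: 27 days.
Residual: 238 days.
Total: 603 days.
603 mod 7 = 1, so 1 day after Friday is Saturday.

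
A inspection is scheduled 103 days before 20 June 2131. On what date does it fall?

9 March 2131

Count 103 days before June 20, 2131:
March 2131: 31 − 9 = 22 days remain.
Then April (30), May (31): 30 + 31 = 61 days.
June 1–20, 2131: 20 days.
Total: 22 + 61 + 20 = 103 days.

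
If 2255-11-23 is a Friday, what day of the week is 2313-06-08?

From November 23, 2255 to November 23, 2312: 57 years, of which 14 contain a Feb 29 — 43×365 + 14×366 = 20819 days.
(2300 is not a leap year (divisible by 100 but not 400).)
November 2312: 30 − 23 = 7 days remain.
Then December (31), January (31), February 2313 (28), March (31), April (30), May (31): 31 + 31 + 28 + 31 + 30 + 31 = 182 days.
June 1–8, 2313: 8 days.
Residual: 197 days.
Total: 21016 days.
21016 mod 7 = 2, so 2 days after Friday is Sunday.

Sunday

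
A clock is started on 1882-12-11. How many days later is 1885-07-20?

Day-of-year of December 11, 1882: 345.
Day-of-year of July 20, 1885: 201.
1882 has 365 days, so 365 − 345 = 20 days remain in 1882.
Full years: 1883: 365; 1884: 366. Sum = 731.
Total: 20 + 731 + 201 = 952 days.

952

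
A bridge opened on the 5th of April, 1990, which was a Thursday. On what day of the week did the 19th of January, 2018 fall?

Friday

From April 5, 1990 to April 5, 2017: 27 years, of which 7 contain a Feb 29 — 20×365 + 7×366 = 9862 days.
(2000 is a leap year (divisible by 400).)
April 2017: 30 − 5 = 25 days remain.
Then May (31), June (30), July (31), August (31), September (30), October (31), November (30), December (31): 31 + 30 + 31 + 31 + 30 + 31 + 30 + 31 = 245 days.
January 1–19, 2018: 19 days.
Residual: 289 days.
Total: 10151 days.
10151 mod 7 = 1, so 1 day after Thursday is Friday.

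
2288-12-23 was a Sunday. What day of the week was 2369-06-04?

Day-of-year of December 23, 2288: 358.
Day-of-year of June 4, 2369: 155.
2288 has 366 days, so 366 − 358 = 8 days remain in 2288.
Full years 2289–2368: 61 common + 19 leap = 61×365 + 19×366 = 29219 days.
Total: 8 + 29219 + 155 = 29382 days.
29382 mod 7 = 3, so 3 days after Sunday is Wednesday.

Wednesday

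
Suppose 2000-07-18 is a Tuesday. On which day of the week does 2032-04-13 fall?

Day-of-year of July 18, 2000: 200.
Day-of-year of April 13, 2032: 104.
2000 has 366 days, so 366 − 200 = 166 days remain in 2000.
Full years 2001–2031: 24 common + 7 leap = 24×365 + 7×366 = 11322 days.
Total: 166 + 11322 + 104 = 11592 days.
11592 is a multiple of 7, so 2032-04-13 falls on the same weekday: Tuesday.

Tuesday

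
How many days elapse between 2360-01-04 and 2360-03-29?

85

January 2360: 31 − 4 = 27 days remain.
Then February 2360 (29): 29 days.
March 1–29, 2360: 29 days.
Total: 27 + 29 + 29 = 85 days.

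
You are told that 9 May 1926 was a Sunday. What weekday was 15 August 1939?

Day-of-year of May 9, 1926: 129.
Day-of-year of August 15, 1939: 227.
1926 has 365 days, so 365 − 129 = 236 days remain in 1926.
Full years 1927–1938: 9 common + 3 leap = 9×365 + 3×366 = 4383 days.
Total: 236 + 4383 + 227 = 4846 days.
4846 mod 7 = 2, so 2 days after Sunday is Tuesday.

Tuesday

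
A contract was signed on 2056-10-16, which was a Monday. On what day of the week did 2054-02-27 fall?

Count forward from the earlier date (February 27, 2054) to the later (October 16, 2056):
February 27, 2054 → February 27, 2055: 365 days.
February 27, 2055 → February 27, 2056: 365 days.
February 2056: 29 − 27 = 2 days remain (2056 is a leap year, so February has 29 days).
Then March (31), April (30), May (31), June (30), July (31), August (31), September (30): 31 + 30 + 31 + 30 + 31 + 31 + 30 = 214 days.
October 1–16, 2056: 16 days.
Residual: 232 days.
Total: 962 days.
962 mod 7 = 3, so 3 days before Monday is Friday.

Friday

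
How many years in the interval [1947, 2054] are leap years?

Years divisible by 4: 1948, 1952, …, 2052 — 27 in all.
2000 is divisible by 400, so still leap.
No century exceptions apply. Count: 27.

27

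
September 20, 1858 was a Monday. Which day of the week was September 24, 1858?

Within September 1858: 24 − 20 = 4 days.
4 mod 7 = 4, so 4 days after Monday is Friday.

Friday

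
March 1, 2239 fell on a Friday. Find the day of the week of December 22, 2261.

Day-of-year of March 1, 2239: 60.
Day-of-year of December 22, 2261: 356.
2239 has 365 days, so 365 − 60 = 305 days remain in 2239.
Full years 2240–2260: 15 common + 6 leap = 15×365 + 6×366 = 7671 days.
Total: 305 + 7671 + 356 = 8332 days.
8332 mod 7 = 2, so 2 days after Friday is Sunday.

Sunday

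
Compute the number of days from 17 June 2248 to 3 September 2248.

78

June 2248: 30 − 17 = 13 days remain.
Then July (31), August (31): 31 + 31 = 62 days.
September 1–3, 2248: 3 days.
Total: 13 + 62 + 3 = 78 days.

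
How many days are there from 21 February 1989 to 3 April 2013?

Day-of-year of February 21, 1989: 52.
Day-of-year of April 3, 2013: 93.
1989 has 365 days, so 365 − 52 = 313 days remain in 1989.
Full years 1990–2012: 17 common + 6 leap = 17×365 + 6×366 = 8401 days.
Total: 313 + 8401 + 93 = 8807 days.

8807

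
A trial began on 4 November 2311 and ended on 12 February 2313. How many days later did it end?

Day-of-year of November 4, 2311: 308.
Day-of-year of February 12, 2313: 43.
2311 has 365 days, so 365 − 308 = 57 days remain in 2311.
Full years: 2312: 366. Sum = 366.
Total: 57 + 366 + 43 = 466 days.

466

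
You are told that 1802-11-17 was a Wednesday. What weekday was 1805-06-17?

Monday

November 17, 1802 → November 17, 1803: 365 days.
November 17, 1803 → November 17, 1804: 366 days (1804 is a leap year).
November 1804: 30 − 17 = 13 days remain.
Then December (31), January (31), February 1805 (28), March (31), April (30), May (31): 31 + 31 + 28 + 31 + 30 + 31 = 182 days.
June 1–17, 1805: 17 days.
Residual: 212 days.
Total: 943 days.
943 mod 7 = 5, so 5 days after Wednesday is Monday.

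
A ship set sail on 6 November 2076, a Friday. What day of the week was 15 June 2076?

Count forward from the earlier date (June 15, 2076) to the later (November 6, 2076):
June 2076: 30 − 15 = 15 days remain.
Then July (31), August (31), September (30), October (31): 31 + 31 + 30 + 31 = 123 days.
November 1–6, 2076: 6 days.
Total: 15 + 123 + 6 = 144 days.
144 mod 7 = 4, so 4 days before Friday is Monday.

Monday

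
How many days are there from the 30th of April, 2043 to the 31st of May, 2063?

7336

Day-of-year of April 30, 2043: 120.
Day-of-year of May 31, 2063: 151.
2043 has 365 days, so 365 − 120 = 245 days remain in 2043.
Full years 2044–2062: 14 common + 5 leap = 14×365 + 5×366 = 6940 days.
Total: 245 + 6940 + 151 = 7336 days.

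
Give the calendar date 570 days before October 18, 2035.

March 27, 2034

Count 570 days before October 18, 2035:
March 2034: 31 − 27 = 4 days remain.
Then 18 full months totalling 548 days.
October 1–18, 2035: 18 days.
Total: 4 + 548 + 18 = 570 days.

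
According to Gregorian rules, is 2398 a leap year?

2398 is not a leap year.

No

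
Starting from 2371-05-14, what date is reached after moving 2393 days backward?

2364-10-24

Count 2393 days before May 14, 2371:
October 24, 2364 → October 24, 2365: 365 days.
October 24, 2365 → October 24, 2366: 365 days.
October 24, 2366 → October 24, 2367: 365 days.
October 24, 2367 → October 24, 2368: 366 days (2368 is a leap year).
October 24, 2368 → October 24, 2369: 365 days.
October 24, 2369 → October 24, 2370: 365 days.
October 2370: 31 − 24 = 7 days remain.
Then November (30), December (31), January (31), February 2371 (28), March (31), April (30): 30 + 31 + 31 + 28 + 31 + 30 = 181 days.
May 1–14, 2371: 14 days.
Residual: 202 days.
Total: 2393 days.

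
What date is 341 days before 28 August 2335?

21 September 2334

Count 341 days before August 28, 2335:
September 2334: 30 − 21 = 9 days remain.
Then 10 full months totalling 304 days.
August 1–28, 2335: 28 days.
Residual: 341 days.
Total: 341 days.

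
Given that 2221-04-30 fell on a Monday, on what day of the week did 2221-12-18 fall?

April 2221: 30 − 30 = 0 days remain.
Then May (31), June (30), July (31), August (31), September (30), October (31), November (30): 31 + 30 + 31 + 31 + 30 + 31 + 30 = 214 days.
December 1–18, 2221: 18 days.
Total: 0 + 214 + 18 = 232 days.
232 mod 7 = 1, so 1 day after Monday is Tuesday.

Tuesday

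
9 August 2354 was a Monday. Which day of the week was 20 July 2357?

August 9, 2354 → August 9, 2355: 365 days.
August 9, 2355 → August 9, 2356: 366 days (2356 is a leap year).
August 2356: 31 − 9 = 22 days remain.
Then 10 full months totalling 303 days.
July 1–20, 2357: 20 days.
Residual: 345 days.
Total: 1076 days.
1076 mod 7 = 5, so 5 days after Monday is Saturday.

Saturday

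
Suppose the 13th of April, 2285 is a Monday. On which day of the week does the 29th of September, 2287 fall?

April 13, 2285 → April 13, 2286: 365 days.
April 13, 2286 → April 13, 2287: 365 days.
April 2287: 30 − 13 = 17 days remain.
Then May (31), June (30), July (31), August (31): 31 + 30 + 31 + 31 = 123 days.
September 1–29, 2287: 29 days.
Residual: 169 days.
Total: 899 days.
899 mod 7 = 3, so 3 days after Monday is Thursday.

Thursday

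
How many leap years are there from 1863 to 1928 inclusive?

16

Years divisible by 4: 1864, 1868, …, 1928 — 17 in all.
Of these, 1900 is divisible by 100 but not 400, so not leap.
Leap years: 17 − 1 = 16.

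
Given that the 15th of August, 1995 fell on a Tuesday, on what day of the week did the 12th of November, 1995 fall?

August 1995: 31 − 15 = 16 days remain.
Then September (30), October (31): 30 + 31 = 61 days.
November 1–12, 1995: 12 days.
Total: 16 + 61 + 12 = 89 days.
89 mod 7 = 5, so 5 days after Tuesday is Sunday.

Sunday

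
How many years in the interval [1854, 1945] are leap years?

22

Years divisible by 4: 1856, 1860, …, 1944 — 23 in all.
Of these, 1900 is divisible by 100 but not 400, so not leap.
Leap years: 23 − 1 = 22.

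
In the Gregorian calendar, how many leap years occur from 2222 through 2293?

18

Years divisible by 4: 2224, 2228, …, 2292 — 18 in all.
No century exceptions apply. Count: 18.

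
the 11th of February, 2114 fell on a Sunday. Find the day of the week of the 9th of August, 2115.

Friday

Day-of-year of February 11, 2114: 42.
Day-of-year of August 9, 2115: 221.
2114 has 365 days, so 365 − 42 = 323 days remain in 2114.
Total: 323 + 221 = 544 days.
544 mod 7 = 5, so 5 days after Sunday is Friday.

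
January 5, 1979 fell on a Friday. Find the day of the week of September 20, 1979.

Thursday

January 1979: 31 − 5 = 26 days remain.
Then February 1979 (28), March (31), April (30), May (31), June (30), July (31), August (31): 28 + 31 + 30 + 31 + 30 + 31 + 31 = 212 days.
September 1–20, 1979: 20 days.
Total: 26 + 212 + 20 = 258 days.
258 mod 7 = 6, so 6 days after Friday is Thursday.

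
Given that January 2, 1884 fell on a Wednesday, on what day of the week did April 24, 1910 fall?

From January 2, 1884 to January 2, 1910: 26 years, of which 6 contain a Feb 29 — 20×365 + 6×366 = 9496 days.
(1900 is not a leap year (divisible by 100 but not 400).)
January 1910: 31 − 2 = 29 days remain.
Then February 1910 (28), March (31): 28 + 31 = 59 days.
April 1–24, 1910: 24 days.
Residual: 112 days.
Total: 9608 days.
9608 mod 7 = 4, so 4 days after Wednesday is Sunday.

Sunday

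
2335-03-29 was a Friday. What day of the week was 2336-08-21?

Day-of-year of March 29, 2335: 88.
Day-of-year of August 21, 2336: 234.
2335 has 365 days, so 365 − 88 = 277 days remain in 2335.
Total: 277 + 234 = 511 days.
511 is a multiple of 7, so 2336-08-21 falls on the same weekday: Friday.

Friday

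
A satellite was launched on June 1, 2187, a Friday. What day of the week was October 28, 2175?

Saturday

Count forward from the earlier date (October 28, 2175) to the later (June 1, 2187):
From October 28, 2175 to October 28, 2186: 11 years, of which 3 contain a Feb 29 — 8×365 + 3×366 = 4018 days.
October 2186: 31 − 28 = 3 days remain.
Then November (30), December (31), January (31), February 2187 (28), March (31), April (30), May (31): 30 + 31 + 31 + 28 + 31 + 30 + 31 = 212 days.
June 1, 2187: 1 day.
Residual: 216 days.
Total: 4234 days.
4234 mod 7 = 6, so 6 days before Friday is Saturday.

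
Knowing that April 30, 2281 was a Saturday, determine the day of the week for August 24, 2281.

April 2281: 30 − 30 = 0 days remain.
Then May (31), June (30), July (31): 31 + 30 + 31 = 92 days.
August 1–24, 2281: 24 days.
Total: 0 + 92 + 24 = 116 days.
116 mod 7 = 4, so 4 days after Saturday is Wednesday.

Wednesday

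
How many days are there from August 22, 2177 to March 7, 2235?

21015

Day-of-year of August 22, 2177: 234.
Day-of-year of March 7, 2235: 66.
2177 has 365 days, so 365 − 234 = 131 days remain in 2177.
Full years 2178–2234: 44 common + 13 leap = 44×365 + 13×366 = 20818 days.
Total: 131 + 20818 + 66 = 21015 days.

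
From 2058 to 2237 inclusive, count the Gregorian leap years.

43

Years divisible by 4: 2060, 2064, …, 2236 — 45 in all.
Of these, 2100, 2200 are divisible by 100 but not 400, so not leap.
Leap years: 45 − 2 = 43.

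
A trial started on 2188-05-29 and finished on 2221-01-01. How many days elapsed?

11904

Day-of-year of May 29, 2188: 150.
Day-of-year of January 1, 2221: 1.
2188 has 366 days, so 366 − 150 = 216 days remain in 2188.
Full years 2189–2220: 25 common + 7 leap = 25×365 + 7×366 = 11687 days.
Total: 216 + 11687 + 1 = 11904 days.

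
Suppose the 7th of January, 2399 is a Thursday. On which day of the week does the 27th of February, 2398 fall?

Count forward from the earlier date (February 27, 2398) to the later (January 7, 2399):
Day-of-year of February 27, 2398: 58.
Day-of-year of January 7, 2399: 7.
2398 has 365 days, so 365 − 58 = 307 days remain in 2398.
Total: 307 + 7 = 314 days.
314 mod 7 = 6, so 6 days before Thursday is Friday.

Friday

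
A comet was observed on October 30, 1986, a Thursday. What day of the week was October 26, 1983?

Count forward from the earlier date (October 26, 1983) to the later (October 30, 1986):
October 26, 1983 → October 26, 1984: 366 days (1984 is a leap year).
October 26, 1984 → October 26, 1985: 365 days.
October 26, 1985 → October 26, 1986: 365 days.
Within October 1986: 30 − 26 = 4 days.
Total: 1100 days.
1100 mod 7 = 1, so 1 day before Thursday is Wednesday.

Wednesday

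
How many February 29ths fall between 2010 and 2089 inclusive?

20

Years divisible by 4: 2012, 2016, …, 2088 — 20 in all.
No century exceptions apply. Count: 20.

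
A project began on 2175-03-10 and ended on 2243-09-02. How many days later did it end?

25012

From March 10, 2175 to March 10, 2243: 68 years, of which 16 contain a Feb 29 — 52×365 + 16×366 = 24836 days.
(2200 is not a leap year (divisible by 100 but not 400).)
March 2243: 31 − 10 = 21 days remain.
Then April (30), May (31), June (30), July (31), August (31): 30 + 31 + 30 + 31 + 31 = 153 days.
September 1–2, 2243: 2 days.
Residual: 176 days.
Total: 25012 days.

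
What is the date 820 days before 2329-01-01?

2326-10-04

Count 820 days before January 1, 2329:
Day-of-year of October 4, 2326: 277.
Day-of-year of January 1, 2329: 1.
2326 has 365 days, so 365 − 277 = 88 days remain in 2326.
Full years: 2327: 365; 2328: 366. Sum = 731.
Total: 88 + 731 + 1 = 820 days.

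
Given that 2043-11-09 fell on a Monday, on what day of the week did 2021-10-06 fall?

Count forward from the earlier date (October 6, 2021) to the later (November 9, 2043):
From October 6, 2021 to October 6, 2043: 22 years, of which 5 contain a Feb 29 — 17×365 + 5×366 = 8035 days.
October 2043: 31 − 6 = 25 days remain.
November 1–9, 2043: 9 days.
Residual: 34 days.
Total: 8069 days.
8069 mod 7 = 5, so 5 days before Monday is Wednesday.

Wednesday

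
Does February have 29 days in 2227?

No

2227 is not a leap year.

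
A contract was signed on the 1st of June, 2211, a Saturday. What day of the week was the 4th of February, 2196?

Count forward from the earlier date (February 4, 2196) to the later (June 1, 2211):
Day-of-year of February 4, 2196: 35.
Day-of-year of June 1, 2211: 152.
2196 has 366 days, so 366 − 35 = 331 days remain in 2196.
Full years 2197–2210: 12 common + 2 leap = 12×365 + 2×366 = 5112 days.
Total: 331 + 5112 + 152 = 5595 days.
5595 mod 7 = 2, so 2 days before Saturday is Thursday.

Thursday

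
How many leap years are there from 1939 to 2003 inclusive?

Years divisible by 4: 1940, 1944, …, 2000 — 16 in all.
2000 is divisible by 400, so still leap.
No century exceptions apply. Count: 16.

16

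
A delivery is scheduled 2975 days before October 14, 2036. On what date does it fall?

August 22, 2028

Count 2975 days before October 14, 2036:
From August 22, 2028 to August 22, 2036: 8 years, of which 2 contain a Feb 29 — 6×365 + 2×366 = 2922 days.
August 2036: 31 − 22 = 9 days remain.
Then September (30): 30 days.
October 1–14, 2036: 14 days.
Residual: 53 days.
Total: 2975 days.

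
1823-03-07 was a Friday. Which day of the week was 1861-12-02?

From March 7, 1823 to March 7, 1861: 38 years, of which 10 contain a Feb 29 — 28×365 + 10×366 = 13880 days.
March 1861: 31 − 7 = 24 days remain.
Then April (30), May (31), June (30), July (31), August (31), September (30), October (31), November (30): 30 + 31 + 30 + 31 + 31 + 30 + 31 + 30 = 244 days.
December 1–2, 1861: 2 days.
Residual: 270 days.
Total: 14150 days.
14150 mod 7 = 3, so 3 days after Friday is Monday.

Monday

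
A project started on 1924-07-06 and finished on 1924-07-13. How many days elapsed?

7

Within July 1924: 13 − 6 = 7 days.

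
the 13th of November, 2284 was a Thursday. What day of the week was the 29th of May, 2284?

Thursday

Count forward from the earlier date (May 29, 2284) to the later (November 13, 2284):
May 2284: 31 − 29 = 2 days remain.
Then June (30), July (31), August (31), September (30), October (31): 30 + 31 + 31 + 30 + 31 = 153 days.
November 1–13, 2284: 13 days.
Total: 2 + 153 + 13 = 168 days.
168 is a multiple of 7, so the 29th of May, 2284 falls on the same weekday: Thursday.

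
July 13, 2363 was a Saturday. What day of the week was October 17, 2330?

Count forward from the earlier date (October 17, 2330) to the later (July 13, 2363):
Day-of-year of October 17, 2330: 290.
Day-of-year of July 13, 2363: 194.
2330 has 365 days, so 365 − 290 = 75 days remain in 2330.
Full years 2331–2362: 24 common + 8 leap = 24×365 + 8×366 = 11688 days.
Total: 75 + 11688 + 194 = 11957 days.
11957 mod 7 = 1, so 1 day before Saturday is Friday.

Friday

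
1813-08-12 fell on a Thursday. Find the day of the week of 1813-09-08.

Wednesday

August 1813: 31 − 12 = 19 days remain.
September 1–8, 1813: 8 days.
Total: 19 + 8 = 27 days.
27 mod 7 = 6, so 6 days after Thursday is Wednesday.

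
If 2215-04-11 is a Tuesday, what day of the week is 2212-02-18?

Count forward from the earlier date (February 18, 2212) to the later (April 11, 2215):
Day-of-year of February 18, 2212: 49.
Day-of-year of April 11, 2215: 101.
2212 has 366 days, so 366 − 49 = 317 days remain in 2212.
Full years: 2213: 365; 2214: 365. Sum = 730.
Total: 317 + 730 + 101 = 1148 days.
1148 is a multiple of 7, so 2212-02-18 falls on the same weekday: Tuesday.

Tuesday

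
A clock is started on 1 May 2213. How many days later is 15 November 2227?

From May 1, 2213 to May 1, 2227: 14 years, of which 3 contain a Feb 29 — 11×365 + 3×366 = 5113 days.
May 2227: 31 − 1 = 30 days remain.
Then June (30), July (31), August (31), September (30), October (31): 30 + 31 + 31 + 30 + 31 = 153 days.
November 1–15, 2227: 15 days.
Residual: 198 days.
Total: 5311 days.

5311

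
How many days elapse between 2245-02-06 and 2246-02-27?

386

Day-of-year of February 6, 2245: 37.
Day-of-year of February 27, 2246: 58.
2245 has 365 days, so 365 − 37 = 328 days remain in 2245.
Total: 328 + 58 = 386 days.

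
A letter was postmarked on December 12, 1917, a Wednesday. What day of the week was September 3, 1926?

From December 12, 1917 to December 12, 1925: 8 years, of which 2 contain a Feb 29 — 6×365 + 2×366 = 2922 days.
December 1925: 31 − 12 = 19 days remain.
Then January (31), February 1926 (28), March (31), April (30), May (31), June (30), July (31), August (31): 31 + 28 + 31 + 30 + 31 + 30 + 31 + 31 = 243 days.
September 1–3, 1926: 3 days.
Residual: 265 days.
Total: 3187 days.
3187 mod 7 = 2, so 2 days after Wednesday is Friday.

Friday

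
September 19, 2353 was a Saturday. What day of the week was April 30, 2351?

Monday

Count forward from the earlier date (April 30, 2351) to the later (September 19, 2353):
Day-of-year of April 30, 2351: 120.
Day-of-year of September 19, 2353: 262.
2351 has 365 days, so 365 − 120 = 245 days remain in 2351.
Full years: 2352: 366. Sum = 366.
Total: 245 + 366 + 262 = 873 days.
873 mod 7 = 5, so 5 days before Saturday is Monday.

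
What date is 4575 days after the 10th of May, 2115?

the 18th of November, 2127

Count 4575 days after May 10, 2115:
Day-of-year of May 10, 2115: 130.
Day-of-year of November 18, 2127: 322.
2115 has 365 days, so 365 − 130 = 235 days remain in 2115.
Full years 2116–2126: 8 common + 3 leap = 8×365 + 3×366 = 4018 days.
Total: 235 + 4018 + 322 = 4575 days.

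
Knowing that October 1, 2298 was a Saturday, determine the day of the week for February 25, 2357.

Monday

Day-of-year of October 1, 2298: 274.
Day-of-year of February 25, 2357: 56.
2298 has 365 days, so 365 − 274 = 91 days remain in 2298.
Full years 2299–2356: 44 common + 14 leap = 44×365 + 14×366 = 21184 days.
Total: 91 + 21184 + 56 = 21331 days.
21331 mod 7 = 2, so 2 days after Saturday is Monday.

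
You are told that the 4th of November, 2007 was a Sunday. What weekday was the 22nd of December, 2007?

November 2007: 30 − 4 = 26 days remain.
December 1–22, 2007: 22 days.
Total: 26 + 22 = 48 days.
48 mod 7 = 6, so 6 days after Sunday is Saturday.

Saturday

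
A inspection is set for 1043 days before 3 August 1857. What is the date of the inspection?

25 September 1854

Count 1043 days before August 3, 1857:
Day-of-year of September 25, 1854: 268.
Day-of-year of August 3, 1857: 215.
1854 has 365 days, so 365 − 268 = 97 days remain in 1854.
Full years: 1855: 365; 1856: 366. Sum = 731.
Total: 97 + 731 + 215 = 1043 days.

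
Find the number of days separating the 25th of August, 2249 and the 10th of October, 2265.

5890

Day-of-year of August 25, 2249: 237.
Day-of-year of October 10, 2265: 283.
2249 has 365 days, so 365 − 237 = 128 days remain in 2249.
Full years 2250–2264: 11 common + 4 leap = 11×365 + 4×366 = 5479 days.
Total: 128 + 5479 + 283 = 5890 days.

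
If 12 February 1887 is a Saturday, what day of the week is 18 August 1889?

February 12, 1887 → February 12, 1888: 365 days.
February 12, 1888 → February 12, 1889: 366 days (1888 is a leap year).
February 1889: 28 − 12 = 16 days remain (1889 is not a leap year, so February has 28 days).
Then March (31), April (30), May (31), June (30), July (31): 31 + 30 + 31 + 30 + 31 = 153 days.
August 1–18, 1889: 18 days.
Residual: 187 days.
Total: 918 days.
918 mod 7 = 1, so 1 day after Saturday is Sunday.

Sunday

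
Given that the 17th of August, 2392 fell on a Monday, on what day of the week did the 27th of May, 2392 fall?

Wednesday

Count forward from the earlier date (May 27, 2392) to the later (August 17, 2392):
May 2392: 31 − 27 = 4 days remain.
Then June (30), July (31): 30 + 31 = 61 days.
August 1–17, 2392: 17 days.
Total: 4 + 61 + 17 = 82 days.
82 mod 7 = 5, so 5 days before Monday is Wednesday.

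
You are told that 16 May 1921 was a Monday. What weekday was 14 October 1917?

Count forward from the earlier date (October 14, 1917) to the later (May 16, 1921):
October 14, 1917 → October 14, 1918: 365 days.
October 14, 1918 → October 14, 1919: 365 days.
October 14, 1919 → October 14, 1920: 366 days (1920 is a leap year).
October 1920: 31 − 14 = 17 days remain.
Then November (30), December (31), January (31), February 1921 (28), March (31), April (30): 30 + 31 + 31 + 28 + 31 + 30 = 181 days.
May 1–16, 1921: 16 days.
Residual: 214 days.
Total: 1310 days.
1310 mod 7 = 1, so 1 day before Monday is Sunday.

Sunday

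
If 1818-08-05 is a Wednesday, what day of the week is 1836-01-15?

Friday

From August 5, 1818 to August 5, 1835: 17 years, of which 4 contain a Feb 29 — 13×365 + 4×366 = 6209 days.
August 1835: 31 − 5 = 26 days remain.
Then September (30), October (31), November (30), December (31): 30 + 31 + 30 + 31 = 122 days.
January 1–15, 1836: 15 days.
Residual: 163 days.
Total: 6372 days.
6372 mod 7 = 2, so 2 days after Wednesday is Friday.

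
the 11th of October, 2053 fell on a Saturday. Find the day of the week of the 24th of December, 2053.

October 2053: 31 − 11 = 20 days remain.
Then November (30): 30 days.
December 1–24, 2053: 24 days.
Total: 20 + 30 + 24 = 74 days.
74 mod 7 = 4, so 4 days after Saturday is Wednesday.

Wednesday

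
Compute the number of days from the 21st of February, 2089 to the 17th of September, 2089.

208

February 2089: 28 − 21 = 7 days remain (2089 is not a leap year, so February has 28 days).
Then March (31), April (30), May (31), June (30), July (31), August (31): 31 + 30 + 31 + 30 + 31 + 31 = 184 days.
September 1–17, 2089: 17 days.
Total: 7 + 184 + 17 = 208 days.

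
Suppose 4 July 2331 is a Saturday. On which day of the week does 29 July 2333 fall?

July 4, 2331 → July 4, 2332: 366 days (2332 is a leap year).
July 4, 2332 → July 4, 2333: 365 days.
Within July 2333: 29 − 4 = 25 days.
Total: 756 days.
756 is a multiple of 7, so 29 July 2333 falls on the same weekday: Saturday.

Saturday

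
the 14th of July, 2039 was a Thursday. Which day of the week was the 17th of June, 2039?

Friday

Count forward from the earlier date (June 17, 2039) to the later (July 14, 2039):
June 2039: 30 − 17 = 13 days remain.
July 1–14, 2039: 14 days.
Total: 13 + 14 = 27 days.
27 mod 7 = 6, so 6 days before Thursday is Friday.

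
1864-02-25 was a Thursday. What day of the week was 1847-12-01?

Count forward from the earlier date (December 1, 1847) to the later (February 25, 1864):
From December 1, 1847 to December 1, 1863: 16 years, of which 4 contain a Feb 29 — 12×365 + 4×366 = 5844 days.
December 1863: 31 − 1 = 30 days remain.
Then January (31): 31 days.
February 1–25, 1864: 25 days (1864 is a leap year).
Residual: 86 days.
Total: 5930 days.
5930 mod 7 = 1, so 1 day before Thursday is Wednesday.

Wednesday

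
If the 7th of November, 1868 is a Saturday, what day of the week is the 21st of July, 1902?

From November 7, 1868 to November 7, 1901: 33 years, of which 7 contain a Feb 29 — 26×365 + 7×366 = 12052 days.
(1900 is not a leap year (divisible by 100 but not 400).)
November 1901: 30 − 7 = 23 days remain.
Then December (31), January (31), February 1902 (28), March (31), April (30), May (31), June (30): 31 + 31 + 28 + 31 + 30 + 31 + 30 = 212 days.
July 1–21, 1902: 21 days.
Residual: 256 days.
Total: 12308 days.
12308 mod 7 = 2, so 2 days after Saturday is Monday.

Monday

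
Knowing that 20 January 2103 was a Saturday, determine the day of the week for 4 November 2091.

Count forward from the earlier date (November 4, 2091) to the later (January 20, 2103):
From November 4, 2091 to November 4, 2102: 11 years, of which 2 contain a Feb 29 — 9×365 + 2×366 = 4017 days.
(2100 is not a leap year (divisible by 100 but not 400).)
November 2102: 30 − 4 = 26 days remain.
Then December (31): 31 days.
January 1–20, 2103: 20 days.
Residual: 77 days.
Total: 4094 days.
4094 mod 7 = 6, so 6 days before Saturday is Sunday.

Sunday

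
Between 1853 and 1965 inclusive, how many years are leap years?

27

Years divisible by 4: 1856, 1860, …, 1964 — 28 in all.
Of these, 1900 is divisible by 100 but not 400, so not leap.
Leap years: 28 − 1 = 27.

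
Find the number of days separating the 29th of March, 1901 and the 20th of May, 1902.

March 29, 1901 → March 29, 1902: 365 days.
March 1902: 31 − 29 = 2 days remain.
Then April (30): 30 days.
May 1–20, 1902: 20 days.
Residual: 52 days.
Total: 417 days.

417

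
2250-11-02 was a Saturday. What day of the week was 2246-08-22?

Saturday

Count forward from the earlier date (August 22, 2246) to the later (November 2, 2250):
Day-of-year of August 22, 2246: 234.
Day-of-year of November 2, 2250: 306.
2246 has 365 days, so 365 − 234 = 131 days remain in 2246.
Full years: 2247: 365; 2248: 366; 2249: 365. Sum = 1096.
Total: 131 + 1096 + 306 = 1533 days.
1533 is a multiple of 7, so 2246-08-22 falls on the same weekday: Saturday.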